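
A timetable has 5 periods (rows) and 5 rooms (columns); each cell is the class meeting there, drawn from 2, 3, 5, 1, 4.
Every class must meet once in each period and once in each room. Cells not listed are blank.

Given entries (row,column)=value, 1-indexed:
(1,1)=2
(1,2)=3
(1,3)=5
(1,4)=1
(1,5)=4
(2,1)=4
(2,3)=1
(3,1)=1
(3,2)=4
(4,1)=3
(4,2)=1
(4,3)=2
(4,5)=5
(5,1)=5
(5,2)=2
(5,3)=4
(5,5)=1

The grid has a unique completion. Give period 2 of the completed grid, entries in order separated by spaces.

4 5 1 2 3

Period 2, room 2: period 2 has {1, 4} and room 2 has {2, 3, 1, 4}, leaving only 5.
Period 3, room 3: period 3 has {1, 4} and room 3 has {2, 5, 1, 4}, leaving only 3.
Period 3, room 5: period 3 has {3, 1, 4} and room 5 has {5, 1, 4}, leaving only 2.
Period 2, room 5: period 2 has {5, 1, 4} and room 5 has {2, 5, 1, 4}, leaving only 3.
Period 2, room 4: period 2 has {3, 5, 1, 4} and room 4 has {1}, leaving only 2.
So period 2 reads: 4 5 1 2 3.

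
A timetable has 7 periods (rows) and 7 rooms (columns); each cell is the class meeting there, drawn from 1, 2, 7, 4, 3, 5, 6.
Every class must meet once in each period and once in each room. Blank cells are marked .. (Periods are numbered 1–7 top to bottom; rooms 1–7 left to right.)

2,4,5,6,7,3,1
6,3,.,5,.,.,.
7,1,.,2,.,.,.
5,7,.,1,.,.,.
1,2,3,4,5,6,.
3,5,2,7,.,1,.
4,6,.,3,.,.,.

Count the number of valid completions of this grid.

8

Period 2, room 3: eliminating its period and room leaves {1, 7, 4}.
Period 2, room 5: eliminating its period and room leaves {1, 2, 4}.
Period 2, room 6: eliminating its period and room leaves {2, 7, 4}.
Period 2, room 7: eliminating its period and room leaves {2, 7, 4}.
Period 3, room 3: eliminating its period and room leaves {4, 6}.
Period 3, room 5: eliminating its period and room leaves {4, 3, 6}.
Period 3, room 6: eliminating its period and room leaves {4, 5}.
Period 3, room 7: eliminating its period and room leaves {4, 3, 5, 6}.
Period 4, room 3: eliminating its period and room leaves {4, 6}.
Period 4, room 5: eliminating its period and room leaves {2, 4, 3, 6}.
Period 4, room 6: eliminating its period and room leaves {2, 4}.
Period 4, room 7: eliminating its period and room leaves {2, 4, 3, 6}.
Period 5, room 7: eliminating its period and room leaves {7}.
Period 6, room 5: eliminating its period and room leaves {4, 6}.
Period 6, room 7: eliminating its period and room leaves {4, 6}.
Period 7, room 3: eliminating its period and room leaves {1, 7}.
Period 7, room 5: eliminating its period and room leaves {1, 2}.
Period 7, room 6: eliminating its period and room leaves {2, 7, 5}.
Period 7, room 7: eliminating its period and room leaves {2, 7, 5}.
Enumerating the assignments across these blanks that avoid any period or room repeat gives 8 completions.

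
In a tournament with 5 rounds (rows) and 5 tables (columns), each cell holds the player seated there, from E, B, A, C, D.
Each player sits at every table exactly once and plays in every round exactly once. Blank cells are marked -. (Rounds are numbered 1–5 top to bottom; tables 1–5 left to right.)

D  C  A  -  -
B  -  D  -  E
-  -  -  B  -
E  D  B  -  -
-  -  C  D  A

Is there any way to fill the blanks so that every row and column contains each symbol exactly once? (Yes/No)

No

Round 5, table 1: round 5 together with table 1 already contain {E, B, A, C, D} — every symbol — so nothing can go there. The grid has no valid completion.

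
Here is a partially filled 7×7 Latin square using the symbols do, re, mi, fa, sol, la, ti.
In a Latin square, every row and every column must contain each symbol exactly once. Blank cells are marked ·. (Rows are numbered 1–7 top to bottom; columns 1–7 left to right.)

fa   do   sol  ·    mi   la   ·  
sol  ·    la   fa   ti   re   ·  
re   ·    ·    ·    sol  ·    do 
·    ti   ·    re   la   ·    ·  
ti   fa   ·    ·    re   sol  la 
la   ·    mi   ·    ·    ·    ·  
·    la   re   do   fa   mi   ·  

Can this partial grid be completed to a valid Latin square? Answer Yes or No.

No

Row 7, column 1: row 7 together with column 1 already contain {do, re, mi, fa, sol, la, ti} — every symbol — so nothing can go there. The grid has no valid completion.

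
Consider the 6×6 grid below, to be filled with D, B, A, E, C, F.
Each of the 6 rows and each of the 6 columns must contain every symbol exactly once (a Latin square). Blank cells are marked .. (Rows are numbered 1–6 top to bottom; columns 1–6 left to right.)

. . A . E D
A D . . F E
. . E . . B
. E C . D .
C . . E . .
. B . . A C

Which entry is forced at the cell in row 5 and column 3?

D

Row 2, column 3: row 2 has {D, A, E, F} and column 3 has {A, E, C}, leaving only B.
Row 2, column 4: row 2 has {D, B, A, E, F} and column 4 has {E}, leaving only C.
Row 3, column 5: row 3 has {B, E} and column 5 has {D, A, E, F}, leaving only C.
Row 5, column 5: row 5 has {E, C} and column 5 has {D, A, E, C, F}, leaving only B.
Row 5, column 3 is narrowed to {D, F}.
If it were F, then row 5, column 6 would be left with no valid symbol.
So row 5, column 3 must be D.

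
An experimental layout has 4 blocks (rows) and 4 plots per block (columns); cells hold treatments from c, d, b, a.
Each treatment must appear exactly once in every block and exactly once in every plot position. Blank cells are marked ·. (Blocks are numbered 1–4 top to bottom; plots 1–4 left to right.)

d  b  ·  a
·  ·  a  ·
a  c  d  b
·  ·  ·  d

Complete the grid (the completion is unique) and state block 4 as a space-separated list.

Block 4, plot 2: block 4 has {d} and plot 2 has {c, b}, leaving only a.
Block 1, plot 3: block 1 has {d, b, a} and plot 3 has {d, a}, leaving only c.
Block 4, plot 3: block 4 has {d, a} and plot 3 has {c, d, a}, leaving only b.
Block 4, plot 1: block 4 has {d, b, a} and plot 1 has {d, a}, leaving only c.
So block 4 reads: c a b d.

c a b d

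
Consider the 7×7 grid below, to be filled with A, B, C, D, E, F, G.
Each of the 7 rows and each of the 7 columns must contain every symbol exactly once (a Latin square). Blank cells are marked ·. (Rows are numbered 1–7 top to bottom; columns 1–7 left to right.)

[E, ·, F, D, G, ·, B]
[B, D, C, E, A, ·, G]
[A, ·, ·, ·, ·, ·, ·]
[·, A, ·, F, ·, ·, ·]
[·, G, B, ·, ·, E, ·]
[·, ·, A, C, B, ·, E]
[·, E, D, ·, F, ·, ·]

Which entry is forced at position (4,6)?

B

Row 1, column 2: row 1 has {B, D, E, F, G} and column 2 has {A, D, E, G}, leaving only C.
Row 1, column 6: row 1 has {B, C, D, E, F, G} and column 6 has {E}, leaving only A.
Row 2, column 6: row 2 has {A, B, C, D, E, G} and column 6 has {A, E}, leaving only F.
Row 5, column 4: row 5 has {B, E, G} and column 4 has {C, D, E, F}, leaving only A.
Row 6, column 2: row 6 has {A, B, C, E} and column 2 has {A, C, D, E, G}, leaving only F.
Row 3, column 2: row 3 has {A} and column 2 has {A, C, D, E, F, G}, leaving only B.
Row 3, column 4: row 3 has {A, B} and column 4 has {A, C, D, E, F}, leaving only G.
Row 3, column 3: row 3 has {A, B, G} and column 3 has {A, B, C, D, F}, leaving only E.
Row 4, column 3: row 4 has {A, F} and column 3 has {A, B, C, D, E, F}, leaving only G.
Row 7, column 4: row 7 has {D, E, F} and column 4 has {A, C, D, E, F, G}, leaving only B.
Row 4, column 6 is narrowed to {B, C, D}.
If it were C, then row 4, column 7 would be left with no valid symbol.
If it were D, then row 4, column 7 would be left with no valid symbol.
So row 4, column 6 must be B.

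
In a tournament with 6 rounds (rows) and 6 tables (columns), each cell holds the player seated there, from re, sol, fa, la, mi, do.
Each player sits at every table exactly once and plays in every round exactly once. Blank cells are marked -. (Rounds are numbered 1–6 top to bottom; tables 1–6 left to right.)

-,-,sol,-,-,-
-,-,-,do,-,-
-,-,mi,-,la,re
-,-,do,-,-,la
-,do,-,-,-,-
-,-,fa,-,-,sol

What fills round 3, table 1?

Round 3, table 1 is narrowed to {sol, fa, do}.
If it were sol, then round 3, table 4 would be left with no valid symbol.
If it were fa, then round 3, table 4 would be left with no valid symbol.
So round 3, table 1 must be do.

do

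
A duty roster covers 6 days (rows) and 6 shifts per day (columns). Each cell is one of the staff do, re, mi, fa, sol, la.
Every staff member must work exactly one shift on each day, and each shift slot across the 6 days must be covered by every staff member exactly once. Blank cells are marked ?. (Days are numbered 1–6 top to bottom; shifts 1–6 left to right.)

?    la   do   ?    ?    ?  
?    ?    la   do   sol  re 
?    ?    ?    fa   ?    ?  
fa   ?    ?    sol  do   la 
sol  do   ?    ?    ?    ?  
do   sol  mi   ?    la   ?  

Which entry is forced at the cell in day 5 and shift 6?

mi

Day 2, shift 1: day 2 has {do, re, sol, la} and shift 1 has {do, fa, sol}, leaving only mi.
Day 1, shift 1: day 1 has {do, la} and shift 1 has {do, mi, fa, sol}, leaving only re.
Day 1, shift 4: day 1 has {do, re, la} and shift 4 has {do, fa, sol}, leaving only mi.
Day 1, shift 5: day 1 has {do, re, mi, la} and shift 5 has {do, sol, la}, leaving only fa.
Day 1, shift 6: day 1 has {do, re, mi, fa, la} and shift 6 has {re, la}, leaving only sol.
Day 2, shift 2: day 2 has {do, re, mi, sol, la} and shift 2 has {do, sol, la}, leaving only fa.
Day 3, shift 1: day 3 has {fa} and shift 1 has {do, re, mi, fa, sol}, leaving only la.
Day 4, shift 3: day 4 has {do, fa, sol, la} and shift 3 has {do, mi, la}, leaving only re.
Day 3, shift 3: day 3 has {fa, la} and shift 3 has {do, re, mi, la}, leaving only sol.
Day 4, shift 2: day 4 has {do, re, fa, sol, la} and shift 2 has {do, fa, sol, la}, leaving only mi.
Day 3, shift 2: day 3 has {fa, sol, la} and shift 2 has {do, mi, fa, sol, la}, leaving only re.
Day 3, shift 5: day 3 has {re, fa, sol, la} and shift 5 has {do, fa, sol, la}, leaving only mi.
Day 3, shift 6: day 3 has {re, mi, fa, sol, la} and shift 6 has {re, sol, la}, leaving only do.
Day 5, shift 3: day 5 has {do, sol} and shift 3 has {do, re, mi, sol, la}, leaving only fa.
Day 5 already has {do, fa, sol} and shift 6 already has {do, re, sol, la}, so day 5, shift 6 must be mi.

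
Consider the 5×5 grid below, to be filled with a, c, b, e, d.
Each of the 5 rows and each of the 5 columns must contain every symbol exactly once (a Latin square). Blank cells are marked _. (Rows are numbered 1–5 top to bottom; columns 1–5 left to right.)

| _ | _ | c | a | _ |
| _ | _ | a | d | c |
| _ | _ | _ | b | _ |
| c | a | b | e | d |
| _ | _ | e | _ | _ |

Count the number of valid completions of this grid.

3

Row 1, column 1: eliminating its row and column leaves {b, e, d}.
Row 1, column 2: eliminating its row and column leaves {b, e, d}.
Row 1, column 5: eliminating its row and column leaves {b, e}.
Row 2, column 1: eliminating its row and column leaves {b, e}.
Row 2, column 2: eliminating its row and column leaves {b, e}.
Row 3, column 1: eliminating its row and column leaves {a, e, d}.
Row 3, column 2: eliminating its row and column leaves {c, e, d}.
Row 3, column 3: eliminating its row and column leaves {d}.
Row 3, column 5: eliminating its row and column leaves {a, e}.
Row 5, column 1: eliminating its row and column leaves {a, b, d}.
Row 5, column 2: eliminating its row and column leaves {c, b, d}.
Row 5, column 4: eliminating its row and column leaves {c}.
Row 5, column 5: eliminating its row and column leaves {a, b}.
Enumerating the assignments across these blanks that avoid any row or column repeat gives 3 completions.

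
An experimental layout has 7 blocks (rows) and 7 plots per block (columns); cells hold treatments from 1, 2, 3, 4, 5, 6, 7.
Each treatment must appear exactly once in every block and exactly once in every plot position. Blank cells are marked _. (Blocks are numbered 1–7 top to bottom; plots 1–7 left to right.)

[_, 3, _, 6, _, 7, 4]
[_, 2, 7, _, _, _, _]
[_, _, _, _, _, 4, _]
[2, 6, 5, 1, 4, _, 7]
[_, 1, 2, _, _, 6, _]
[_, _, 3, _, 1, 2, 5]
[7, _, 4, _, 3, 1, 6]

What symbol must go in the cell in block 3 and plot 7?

2

Block 1, plot 3: block 1 has {3, 4, 6, 7} and plot 3 has {2, 3, 4, 5, 7}, leaving only 1.
Block 1, plot 1: block 1 has {1, 3, 4, 6, 7} and plot 1 has {2, 7}, leaving only 5.
Block 1, plot 5: block 1 has {1, 3, 4, 5, 6, 7} and plot 5 has {1, 3, 4}, leaving only 2.
Block 3, plot 3: block 3 has {4} and plot 3 has {1, 2, 3, 4, 5, 7}, leaving only 6.
Block 4, plot 6: block 4 has {1, 2, 4, 5, 6, 7} and plot 6 has {1, 2, 4, 6, 7}, leaving only 3.
Block 2, plot 6: block 2 has {2, 7} and plot 6 has {1, 2, 3, 4, 6, 7}, leaving only 5.
Block 2, plot 5: block 2 has {2, 5, 7} and plot 5 has {1, 2, 3, 4}, leaving only 6.
Block 5, plot 7: block 5 has {1, 2, 6} and plot 7 has {4, 5, 6, 7}, leaving only 3.
Block 2, plot 7: block 2 has {2, 5, 6, 7} and plot 7 has {3, 4, 5, 6, 7}, leaving only 1.
Block 3 already has {4, 6} and plot 7 already has {1, 3, 4, 5, 6, 7}, so block 3, plot 7 must be 2.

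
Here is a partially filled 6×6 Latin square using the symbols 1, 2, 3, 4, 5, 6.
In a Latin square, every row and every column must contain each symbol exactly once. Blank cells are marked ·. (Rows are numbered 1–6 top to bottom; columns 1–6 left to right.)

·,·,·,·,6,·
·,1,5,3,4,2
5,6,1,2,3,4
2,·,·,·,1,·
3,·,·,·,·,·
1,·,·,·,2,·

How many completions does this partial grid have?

Row 1, column 1: eliminating its row and column leaves {4}.
Row 1, column 2: eliminating its row and column leaves {2, 3, 4, 5}.
Row 1, column 3: eliminating its row and column leaves {2, 3, 4}.
Row 1, column 4: eliminating its row and column leaves {1, 4, 5}.
Row 1, column 6: eliminating its row and column leaves {1, 3, 5}.
Row 2, column 1: eliminating its row and column leaves {6}.
Row 4, column 2: eliminating its row and column leaves {3, 4, 5}.
Row 4, column 3: eliminating its row and column leaves {3, 4, 6}.
Row 4, column 4: eliminating its row and column leaves {4, 5, 6}.
Row 4, column 6: eliminating its row and column leaves {3, 5, 6}.
Row 5, column 2: eliminating its row and column leaves {2, 4, 5}.
Row 5, column 3: eliminating its row and column leaves {2, 4, 6}.
Row 5, column 4: eliminating its row and column leaves {1, 4, 5, 6}.
Row 5, column 5: eliminating its row and column leaves {5}.
Row 5, column 6: eliminating its row and column leaves {1, 5, 6}.
Row 6, column 2: eliminating its row and column leaves {3, 4, 5}.
Row 6, column 3: eliminating its row and column leaves {3, 4, 6}.
Row 6, column 4: eliminating its row and column leaves {4, 5, 6}.
Row 6, column 6: eliminating its row and column leaves {3, 5, 6}.
Enumerating the assignments across these blanks that avoid any row or column repeat gives 20 completions.

20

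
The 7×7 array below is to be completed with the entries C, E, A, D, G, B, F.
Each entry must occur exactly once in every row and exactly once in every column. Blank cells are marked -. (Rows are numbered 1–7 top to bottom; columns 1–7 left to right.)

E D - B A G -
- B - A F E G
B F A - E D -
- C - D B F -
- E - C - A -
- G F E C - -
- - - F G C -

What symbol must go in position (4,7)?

A

Row 1, column 3: row 1 has {E, A, D, G, B} and column 3 has {A, F}, leaving only C.
Row 1, column 7: row 1 has {C, E, A, D, G, B} and column 7 has {G}, leaving only F.
Row 2, column 3: row 2 has {E, A, G, B, F} and column 3 has {C, A, F}, leaving only D.
Row 2, column 1: row 2 has {E, A, D, G, B, F} and column 1 has {E, B}, leaving only C.
Row 3, column 4: row 3 has {E, A, D, B, F} and column 4 has {C, E, A, D, B, F}, leaving only G.
Row 3, column 7: row 3 has {E, A, D, G, B, F} and column 7 has {G, F}, leaving only C.
Row 5, column 5: row 5 has {C, E, A} and column 5 has {C, E, A, G, B, F}, leaving only D.
Row 5, column 7: row 5 has {C, E, A, D} and column 7 has {C, G, F}, leaving only B.
Row 5, column 3: row 5 has {C, E, A, D, B} and column 3 has {C, A, D, F}, leaving only G.
Row 4, column 3: row 4 has {C, D, B, F} and column 3 has {C, A, D, G, F}, leaving only E.
Row 4 already has {C, E, D, B, F} and column 7 already has {C, G, B, F}, so row 4, column 7 must be A.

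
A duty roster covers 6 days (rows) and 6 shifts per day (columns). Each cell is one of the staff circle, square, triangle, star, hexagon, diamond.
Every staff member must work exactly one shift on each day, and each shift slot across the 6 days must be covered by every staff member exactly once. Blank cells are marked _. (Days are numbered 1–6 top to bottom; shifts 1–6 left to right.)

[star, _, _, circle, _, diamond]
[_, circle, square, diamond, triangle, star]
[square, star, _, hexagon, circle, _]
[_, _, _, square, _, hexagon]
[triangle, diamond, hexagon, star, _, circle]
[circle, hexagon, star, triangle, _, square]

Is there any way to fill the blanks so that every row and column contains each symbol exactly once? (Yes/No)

Yes

No day or shift among the givens repeats a symbol, and propagating forced cells runs into no contradiction.
One valid completion exists (for instance, star square triangle circle hexagon diamond / hexagon circle square diamond triangle star / square star diamond hexagon circle triangle / diamond triangle circle square star hexagon / triangle diamond hexagon star square circle / circle hexagon star triangle diamond square).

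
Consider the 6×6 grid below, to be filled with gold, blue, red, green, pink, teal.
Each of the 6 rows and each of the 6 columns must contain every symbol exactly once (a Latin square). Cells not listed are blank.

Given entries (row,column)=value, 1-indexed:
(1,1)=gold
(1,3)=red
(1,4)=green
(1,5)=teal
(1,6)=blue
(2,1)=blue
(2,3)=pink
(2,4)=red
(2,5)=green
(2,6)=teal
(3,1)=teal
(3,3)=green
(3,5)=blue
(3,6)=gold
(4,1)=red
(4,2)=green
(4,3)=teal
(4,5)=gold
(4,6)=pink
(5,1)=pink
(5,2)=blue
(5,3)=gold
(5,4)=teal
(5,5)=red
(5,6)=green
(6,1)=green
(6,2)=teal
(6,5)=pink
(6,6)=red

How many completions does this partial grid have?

Row 1, column 2: eliminating its row and column leaves {pink}.
Row 2, column 2: eliminating its row and column leaves {gold}.
Row 3, column 2: eliminating its row and column leaves {red, pink}.
Row 3, column 4: eliminating its row and column leaves {pink}.
Row 4, column 4: eliminating its row and column leaves {blue}.
Row 6, column 3: eliminating its row and column leaves {blue}.
Row 6, column 4: eliminating its row and column leaves {gold, blue}.
Only one assignment across all blanks avoids any row or column repeat, giving 1 completion.

1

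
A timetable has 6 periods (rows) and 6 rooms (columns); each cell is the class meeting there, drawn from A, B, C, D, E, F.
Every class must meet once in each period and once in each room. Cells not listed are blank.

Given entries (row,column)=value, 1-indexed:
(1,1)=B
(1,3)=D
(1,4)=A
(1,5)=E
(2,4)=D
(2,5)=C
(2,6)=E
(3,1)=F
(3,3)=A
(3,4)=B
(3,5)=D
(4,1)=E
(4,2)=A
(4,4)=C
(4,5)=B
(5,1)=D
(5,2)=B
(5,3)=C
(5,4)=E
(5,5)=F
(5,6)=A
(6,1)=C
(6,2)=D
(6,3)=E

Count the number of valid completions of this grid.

1

Period 1, room 2: eliminating its period and room leaves {C, F}.
Period 1, room 6: eliminating its period and room leaves {C, F}.
Period 2, room 1: eliminating its period and room leaves {A}.
Period 2, room 2: eliminating its period and room leaves {F}.
Period 2, room 3: eliminating its period and room leaves {B, F}.
Period 3, room 2: eliminating its period and room leaves {C, E}.
Period 3, room 6: eliminating its period and room leaves {C}.
Period 4, room 3: eliminating its period and room leaves {F}.
Period 4, room 6: eliminating its period and room leaves {D, F}.
Period 6, room 4: eliminating its period and room leaves {F}.
Period 6, room 5: eliminating its period and room leaves {A}.
Period 6, room 6: eliminating its period and room leaves {B, F}.
Only one assignment across all blanks avoids any period or room repeat, giving 1 completion.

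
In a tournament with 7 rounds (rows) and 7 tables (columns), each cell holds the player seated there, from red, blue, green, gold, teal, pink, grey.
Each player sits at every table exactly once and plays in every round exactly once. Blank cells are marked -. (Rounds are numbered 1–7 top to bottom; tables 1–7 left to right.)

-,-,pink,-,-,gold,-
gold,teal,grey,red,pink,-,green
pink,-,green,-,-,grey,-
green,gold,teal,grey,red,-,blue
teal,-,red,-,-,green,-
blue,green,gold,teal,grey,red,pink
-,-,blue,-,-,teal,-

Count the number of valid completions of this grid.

8

Round 1, table 1: eliminating its round and table leaves {red, grey}.
Round 1, table 2: eliminating its round and table leaves {red, blue, grey}.
Round 1, table 4: eliminating its round and table leaves {blue, green}.
Round 1, table 5: eliminating its round and table leaves {blue, green, teal}.
Round 1, table 7: eliminating its round and table leaves {red, teal, grey}.
Round 2, table 6: eliminating its round and table leaves {blue}.
Round 3, table 2: eliminating its round and table leaves {red, blue}.
Round 3, table 4: eliminating its round and table leaves {blue, gold}.
Round 3, table 5: eliminating its round and table leaves {blue, gold, teal}.
Round 3, table 7: eliminating its round and table leaves {red, gold, teal}.
Round 4, table 6: eliminating its round and table leaves {pink}.
Round 5, table 2: eliminating its round and table leaves {blue, pink, grey}.
Round 5, table 4: eliminating its round and table leaves {blue, gold, pink}.
Round 5, table 5: eliminating its round and table leaves {blue, gold}.
Round 5, table 7: eliminating its round and table leaves {gold, grey}.
Round 7, table 1: eliminating its round and table leaves {red, grey}.
Round 7, table 2: eliminating its round and table leaves {red, pink, grey}.
Round 7, table 4: eliminating its round and table leaves {green, gold, pink}.
Round 7, table 5: eliminating its round and table leaves {green, gold}.
Round 7, table 7: eliminating its round and table leaves {red, gold, grey}.
Enumerating the assignments across these blanks that avoid any round or table repeat gives 8 completions.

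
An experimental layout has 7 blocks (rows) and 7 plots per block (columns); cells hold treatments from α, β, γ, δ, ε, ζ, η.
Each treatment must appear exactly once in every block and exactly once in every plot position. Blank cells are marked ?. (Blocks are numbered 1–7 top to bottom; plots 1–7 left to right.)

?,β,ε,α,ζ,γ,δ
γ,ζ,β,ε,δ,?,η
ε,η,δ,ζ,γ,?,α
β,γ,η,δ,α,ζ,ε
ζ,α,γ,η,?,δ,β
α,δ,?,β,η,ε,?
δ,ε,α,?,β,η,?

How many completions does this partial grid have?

Block 1, plot 1: eliminating its block and plot leaves {η}.
Block 2, plot 6: eliminating its block and plot leaves {α}.
Block 3, plot 6: eliminating its block and plot leaves {β}.
Block 5, plot 5: eliminating its block and plot leaves {ε}.
Block 6, plot 3: eliminating its block and plot leaves {ζ}.
Block 6, plot 7: eliminating its block and plot leaves {γ, ζ}.
Block 7, plot 4: eliminating its block and plot leaves {γ}.
Block 7, plot 7: eliminating its block and plot leaves {γ, ζ}.
Only one assignment across all blanks avoids any block or plot repeat, giving 1 completion.

1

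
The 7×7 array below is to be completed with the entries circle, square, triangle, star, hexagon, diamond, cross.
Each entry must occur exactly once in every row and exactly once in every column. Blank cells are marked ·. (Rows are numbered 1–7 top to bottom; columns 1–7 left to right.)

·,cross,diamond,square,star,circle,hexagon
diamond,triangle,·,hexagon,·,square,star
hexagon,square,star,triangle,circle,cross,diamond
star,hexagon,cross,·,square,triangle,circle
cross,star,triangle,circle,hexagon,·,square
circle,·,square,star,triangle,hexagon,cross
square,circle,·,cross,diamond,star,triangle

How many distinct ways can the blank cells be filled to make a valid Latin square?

Row 1, column 1: eliminating its row and column leaves {triangle}.
Row 2, column 3: eliminating its row and column leaves {circle}.
Row 2, column 5: eliminating its row and column leaves {cross}.
Row 4, column 4: eliminating its row and column leaves {diamond}.
Row 5, column 6: eliminating its row and column leaves {diamond}.
Row 6, column 2: eliminating its row and column leaves {diamond}.
Row 7, column 3: eliminating its row and column leaves {hexagon}.
Only one assignment across all blanks avoids any row or column repeat, giving 1 completion.

1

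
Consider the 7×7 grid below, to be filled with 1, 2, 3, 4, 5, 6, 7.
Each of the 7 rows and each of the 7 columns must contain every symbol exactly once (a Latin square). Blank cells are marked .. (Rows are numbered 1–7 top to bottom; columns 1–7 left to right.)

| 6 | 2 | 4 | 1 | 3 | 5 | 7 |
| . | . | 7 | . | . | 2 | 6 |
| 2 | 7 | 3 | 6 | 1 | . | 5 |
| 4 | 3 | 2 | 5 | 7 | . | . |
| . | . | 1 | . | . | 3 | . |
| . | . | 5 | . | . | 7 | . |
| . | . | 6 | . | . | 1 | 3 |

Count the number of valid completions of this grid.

Row 2, column 1: eliminating its row and column leaves {1, 3, 5}.
Row 2, column 2: eliminating its row and column leaves {1, 4, 5}.
Row 2, column 4: eliminating its row and column leaves {3, 4}.
Row 2, column 5: eliminating its row and column leaves {4, 5}.
Row 3, column 6: eliminating its row and column leaves {4}.
Row 4, column 6: eliminating its row and column leaves {6}.
Row 4, column 7: eliminating its row and column leaves {1}.
Row 5, column 1: eliminating its row and column leaves {5, 7}.
Row 5, column 2: eliminating its row and column leaves {4, 5, 6}.
Row 5, column 4: eliminating its row and column leaves {2, 4, 7}.
Row 5, column 5: eliminating its row and column leaves {2, 4, 5, 6}.
Row 5, column 7: eliminating its row and column leaves {2, 4}.
Row 6, column 1: eliminating its row and column leaves {1, 3}.
Row 6, column 2: eliminating its row and column leaves {1, 4, 6}.
Row 6, column 4: eliminating its row and column leaves {2, 3, 4}.
Row 6, column 5: eliminating its row and column leaves {2, 4, 6}.
Row 6, column 7: eliminating its row and column leaves {1, 2, 4}.
Row 7, column 1: eliminating its row and column leaves {5, 7}.
Row 7, column 2: eliminating its row and column leaves {4, 5}.
Row 7, column 4: eliminating its row and column leaves {2, 4, 7}.
Row 7, column 5: eliminating its row and column leaves {2, 4, 5}.
Enumerating the assignments across these blanks that avoid any row or column repeat gives 8 completions.

8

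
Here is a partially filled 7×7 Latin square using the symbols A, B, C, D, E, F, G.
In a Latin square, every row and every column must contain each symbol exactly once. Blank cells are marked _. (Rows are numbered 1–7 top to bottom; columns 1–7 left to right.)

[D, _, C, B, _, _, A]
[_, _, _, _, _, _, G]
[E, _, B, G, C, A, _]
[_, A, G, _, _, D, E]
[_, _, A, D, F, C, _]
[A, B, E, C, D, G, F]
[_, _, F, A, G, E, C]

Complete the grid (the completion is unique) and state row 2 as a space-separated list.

F C D E A B G

Row 2, column 3: row 2 has {G} and column 3 has {A, B, C, E, F, G}, leaving only D.
Row 1, column 5: row 1 has {A, B, C, D} and column 5 has {C, D, F, G}, leaving only E.
Row 1, column 6: row 1 has {A, B, C, D, E} and column 6 has {A, C, D, E, G}, leaving only F.
Row 2, column 6: row 2 has {D, G} and column 6 has {A, C, D, E, F, G}, leaving only B.
Row 2, column 5: row 2 has {B, D, G} and column 5 has {C, D, E, F, G}, leaving only A.
Row 1, column 2: row 1 has {A, B, C, D, E, F} and column 2 has {A, B}, leaving only G.
Row 3, column 7: row 3 has {A, B, C, E, G} and column 7 has {A, C, E, F, G}, leaving only D.
Row 3, column 2: row 3 has {A, B, C, D, E, G} and column 2 has {A, B, G}, leaving only F.
Row 4, column 4: row 4 has {A, D, E, G} and column 4 has {A, B, C, D, G}, leaving only F.
Row 2, column 4: row 2 has {A, B, D, G} and column 4 has {A, B, C, D, F, G}, leaving only E.
Row 2, column 2: row 2 has {A, B, D, E, G} and column 2 has {A, B, F, G}, leaving only C.
Row 2, column 1: row 2 has {A, B, C, D, E, G} and column 1 has {A, D, E}, leaving only F.
So row 2 reads: F C D E A B G.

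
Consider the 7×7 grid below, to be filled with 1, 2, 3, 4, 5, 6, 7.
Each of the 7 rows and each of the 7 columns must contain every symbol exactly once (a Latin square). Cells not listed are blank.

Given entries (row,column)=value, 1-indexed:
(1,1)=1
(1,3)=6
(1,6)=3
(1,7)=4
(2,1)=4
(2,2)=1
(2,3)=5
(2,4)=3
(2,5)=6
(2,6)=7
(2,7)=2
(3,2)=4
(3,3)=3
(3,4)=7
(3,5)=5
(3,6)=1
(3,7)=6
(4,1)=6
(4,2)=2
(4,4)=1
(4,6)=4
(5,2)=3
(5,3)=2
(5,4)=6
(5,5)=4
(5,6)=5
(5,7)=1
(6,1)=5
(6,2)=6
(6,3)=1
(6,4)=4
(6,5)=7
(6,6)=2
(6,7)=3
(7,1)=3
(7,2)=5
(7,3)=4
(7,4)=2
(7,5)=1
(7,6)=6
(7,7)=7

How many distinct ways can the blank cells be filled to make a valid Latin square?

1

Row 1, column 2: eliminating its row and column leaves {7}.
Row 1, column 4: eliminating its row and column leaves {5}.
Row 1, column 5: eliminating its row and column leaves {2}.
Row 3, column 1: eliminating its row and column leaves {2}.
Row 4, column 3: eliminating its row and column leaves {7}.
Row 4, column 5: eliminating its row and column leaves {3}.
Row 4, column 7: eliminating its row and column leaves {5}.
Row 5, column 1: eliminating its row and column leaves {7}.
Only one assignment across all blanks avoids any row or column repeat, giving 1 completion.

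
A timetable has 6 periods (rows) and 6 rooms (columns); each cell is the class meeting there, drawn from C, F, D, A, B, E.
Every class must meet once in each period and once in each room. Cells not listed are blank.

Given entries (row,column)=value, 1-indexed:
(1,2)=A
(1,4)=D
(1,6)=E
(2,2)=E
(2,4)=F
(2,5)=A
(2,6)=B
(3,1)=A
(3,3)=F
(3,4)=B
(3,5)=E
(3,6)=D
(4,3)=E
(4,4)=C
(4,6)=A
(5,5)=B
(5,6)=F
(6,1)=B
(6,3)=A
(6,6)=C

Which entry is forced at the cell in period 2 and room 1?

Period 3, room 2: period 3 has {F, D, A, B, E} and room 2 has {A, E}, leaving only C.
Period 5, room 2: period 5 has {F, B} and room 2 has {C, A, E}, leaving only D.
Period 5, room 3: period 5 has {F, D, B} and room 3 has {F, A, E}, leaving only C.
Period 1, room 3: period 1 has {D, A, E} and room 3 has {C, F, A, E}, leaving only B.
Period 2, room 3: period 2 has {F, A, B, E} and room 3 has {C, F, A, B, E}, leaving only D.
Period 2 already has {F, D, A, B, E} and room 1 already has {A, B}, so period 2, room 1 must be C.

C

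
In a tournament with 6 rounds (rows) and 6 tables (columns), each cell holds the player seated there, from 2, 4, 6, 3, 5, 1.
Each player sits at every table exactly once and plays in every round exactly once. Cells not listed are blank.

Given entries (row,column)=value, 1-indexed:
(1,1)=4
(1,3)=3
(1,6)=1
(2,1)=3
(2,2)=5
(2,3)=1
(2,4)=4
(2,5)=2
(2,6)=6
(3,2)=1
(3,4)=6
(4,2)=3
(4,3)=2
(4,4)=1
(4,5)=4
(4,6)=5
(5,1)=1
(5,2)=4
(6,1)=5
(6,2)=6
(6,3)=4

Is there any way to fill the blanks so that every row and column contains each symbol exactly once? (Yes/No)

Yes

No round or table among the givens repeats a symbol, and propagating forced cells runs into no contradiction.
One valid completion exists (for instance, 4 2 3 5 6 1 / 3 5 1 4 2 6 / 2 1 5 6 3 4 / 6 3 2 1 4 5 / 1 4 6 3 5 2 / 5 6 4 2 1 3).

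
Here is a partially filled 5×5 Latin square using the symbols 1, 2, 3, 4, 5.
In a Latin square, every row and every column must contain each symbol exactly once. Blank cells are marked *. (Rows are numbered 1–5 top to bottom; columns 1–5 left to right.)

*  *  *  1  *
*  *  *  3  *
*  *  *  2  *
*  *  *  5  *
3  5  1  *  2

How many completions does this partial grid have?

Row 1, column 1: eliminating its row and column leaves {2, 4, 5}.
Row 1, column 2: eliminating its row and column leaves {2, 3, 4}.
Row 1, column 3: eliminating its row and column leaves {2, 3, 4, 5}.
Row 1, column 5: eliminating its row and column leaves {3, 4, 5}.
Row 2, column 1: eliminating its row and column leaves {1, 2, 4, 5}.
Row 2, column 2: eliminating its row and column leaves {1, 2, 4}.
Row 2, column 3: eliminating its row and column leaves {2, 4, 5}.
Row 2, column 5: eliminating its row and column leaves {1, 4, 5}.
Row 3, column 1: eliminating its row and column leaves {1, 4, 5}.
Row 3, column 2: eliminating its row and column leaves {1, 3, 4}.
Row 3, column 3: eliminating its row and column leaves {3, 4, 5}.
Row 3, column 5: eliminating its row and column leaves {1, 3, 4, 5}.
Row 4, column 1: eliminating its row and column leaves {1, 2, 4}.
Row 4, column 2: eliminating its row and column leaves {1, 2, 3, 4}.
Row 4, column 3: eliminating its row and column leaves {2, 3, 4}.
Row 4, column 5: eliminating its row and column leaves {1, 3, 4}.
Row 5, column 4: eliminating its row and column leaves {4}.
Enumerating the assignments across these blanks that avoid any row or column repeat gives 56 completions.

56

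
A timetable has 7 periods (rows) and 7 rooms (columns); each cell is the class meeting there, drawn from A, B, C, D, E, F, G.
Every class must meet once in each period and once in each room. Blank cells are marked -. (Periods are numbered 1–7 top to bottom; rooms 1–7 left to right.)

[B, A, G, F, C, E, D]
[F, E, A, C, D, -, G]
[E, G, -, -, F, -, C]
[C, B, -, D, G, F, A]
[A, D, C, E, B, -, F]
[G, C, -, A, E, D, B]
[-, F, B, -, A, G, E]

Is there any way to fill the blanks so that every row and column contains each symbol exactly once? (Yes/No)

No

Period 5, room 6: period 5 together with room 6 already contain {A, B, C, D, E, F, G} — every symbol — so nothing can go there. The grid has no valid completion.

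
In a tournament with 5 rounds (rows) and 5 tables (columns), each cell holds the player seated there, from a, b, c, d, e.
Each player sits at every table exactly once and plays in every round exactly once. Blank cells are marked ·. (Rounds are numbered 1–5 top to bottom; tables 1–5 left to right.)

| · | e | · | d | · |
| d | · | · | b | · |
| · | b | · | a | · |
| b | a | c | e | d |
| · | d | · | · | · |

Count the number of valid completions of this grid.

Round 1, table 1: eliminating its round and table leaves {a, c}.
Round 1, table 3: eliminating its round and table leaves {a, b}.
Round 1, table 5: eliminating its round and table leaves {a, b, c}.
Round 2, table 2: eliminating its round and table leaves {c}.
Round 2, table 3: eliminating its round and table leaves {a, e}.
Round 2, table 5: eliminating its round and table leaves {a, c, e}.
Round 3, table 1: eliminating its round and table leaves {c, e}.
Round 3, table 3: eliminating its round and table leaves {d, e}.
Round 3, table 5: eliminating its round and table leaves {c, e}.
Round 5, table 1: eliminating its round and table leaves {a, c, e}.
Round 5, table 3: eliminating its round and table leaves {a, b, e}.
Round 5, table 4: eliminating its round and table leaves {c}.
Round 5, table 5: eliminating its round and table leaves {a, b, c, e}.
Enumerating the assignments across these blanks that avoid any round or table repeat gives 3 completions.

3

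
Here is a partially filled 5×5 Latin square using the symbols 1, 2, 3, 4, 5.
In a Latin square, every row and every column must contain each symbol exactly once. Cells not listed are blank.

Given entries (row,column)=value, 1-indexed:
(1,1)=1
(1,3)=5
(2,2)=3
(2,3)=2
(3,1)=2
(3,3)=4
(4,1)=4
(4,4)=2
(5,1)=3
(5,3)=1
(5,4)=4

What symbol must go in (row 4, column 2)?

5

Row 1, column 4: row 1 has {1, 5} and column 4 has {2, 4}, leaving only 3.
Row 2, column 1: row 2 has {2, 3} and column 1 has {1, 2, 3, 4}, leaving only 5.
Row 2, column 4: row 2 has {2, 3, 5} and column 4 has {2, 3, 4}, leaving only 1.
Row 2, column 5: row 2 has {1, 2, 3, 5} and column 5 has {}, leaving only 4.
Row 1, column 5: row 1 has {1, 3, 5} and column 5 has {4}, leaving only 2.
Row 1, column 2: row 1 has {1, 2, 3, 5} and column 2 has {3}, leaving only 4.
Row 3, column 4: row 3 has {2, 4} and column 4 has {1, 2, 3, 4}, leaving only 5.
Row 3, column 2: row 3 has {2, 4, 5} and column 2 has {3, 4}, leaving only 1.
Row 4 already has {2, 4} and column 2 already has {1, 3, 4}, so row 4, column 2 must be 5.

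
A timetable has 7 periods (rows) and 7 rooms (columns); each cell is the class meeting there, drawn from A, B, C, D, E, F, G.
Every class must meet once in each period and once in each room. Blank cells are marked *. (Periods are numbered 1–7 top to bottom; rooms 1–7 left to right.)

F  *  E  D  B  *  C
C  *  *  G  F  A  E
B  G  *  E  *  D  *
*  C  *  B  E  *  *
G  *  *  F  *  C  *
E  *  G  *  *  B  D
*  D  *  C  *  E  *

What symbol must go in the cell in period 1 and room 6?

G

Period 1 already has {B, C, D, E, F} and room 6 already has {A, B, C, D, E}, so period 1, room 6 must be G.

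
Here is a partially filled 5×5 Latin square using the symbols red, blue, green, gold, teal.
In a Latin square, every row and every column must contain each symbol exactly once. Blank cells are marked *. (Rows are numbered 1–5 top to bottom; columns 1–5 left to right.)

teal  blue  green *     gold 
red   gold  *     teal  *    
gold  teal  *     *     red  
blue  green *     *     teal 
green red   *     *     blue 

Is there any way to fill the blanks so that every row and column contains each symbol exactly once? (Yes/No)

Row 1, column 4: row 1 has {blue, green, gold, teal} and column 4 has {teal}, so it must be red.
Row 2, column 3: row 2 has {red, gold, teal} and column 3 has {green}, so it must be blue.
Now row 3, column 3: row 3 together with column 3 already contain {red, blue, green, gold, teal} — every symbol — so nothing can go there. The grid has no valid completion.

No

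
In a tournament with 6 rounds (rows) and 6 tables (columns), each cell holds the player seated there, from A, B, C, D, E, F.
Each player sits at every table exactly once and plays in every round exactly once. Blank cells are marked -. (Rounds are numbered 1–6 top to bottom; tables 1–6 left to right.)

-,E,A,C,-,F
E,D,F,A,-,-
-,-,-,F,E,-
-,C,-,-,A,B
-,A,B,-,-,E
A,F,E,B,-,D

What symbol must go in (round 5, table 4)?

Round 5 already has {A, B, E} and table 4 already has {A, B, C, F}, so round 5, table 4 must be D.

D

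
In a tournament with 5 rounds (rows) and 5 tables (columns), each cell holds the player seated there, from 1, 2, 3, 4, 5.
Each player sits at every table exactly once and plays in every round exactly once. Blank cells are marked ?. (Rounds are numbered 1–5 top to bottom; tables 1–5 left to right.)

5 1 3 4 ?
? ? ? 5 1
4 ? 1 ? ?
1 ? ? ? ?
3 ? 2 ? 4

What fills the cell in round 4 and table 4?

Round 1, table 5: round 1 has {1, 3, 4, 5} and table 5 has {1, 4}, leaving only 2.
Round 2, table 1: round 2 has {1, 5} and table 1 has {1, 3, 4, 5}, leaving only 2.
Round 2, table 3: round 2 has {1, 2, 5} and table 3 has {1, 2, 3}, leaving only 4.
Round 2, table 2: round 2 has {1, 2, 4, 5} and table 2 has {1}, leaving only 3.
Round 4, table 3: round 4 has {1} and table 3 has {1, 2, 3, 4}, leaving only 5.
Round 4, table 5: round 4 has {1, 5} and table 5 has {1, 2, 4}, leaving only 3.
Round 4 already has {1, 3, 5} and table 4 already has {4, 5}, so round 4, table 4 must be 2.

2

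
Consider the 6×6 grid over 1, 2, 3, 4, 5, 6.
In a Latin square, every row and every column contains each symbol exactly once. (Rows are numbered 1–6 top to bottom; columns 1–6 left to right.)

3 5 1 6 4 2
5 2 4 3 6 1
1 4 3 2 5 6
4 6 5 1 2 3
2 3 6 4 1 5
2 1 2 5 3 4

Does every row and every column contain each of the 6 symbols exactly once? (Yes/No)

Row 6 contains 2 twice (at columns 1 and 3), so it is not a permutation.

No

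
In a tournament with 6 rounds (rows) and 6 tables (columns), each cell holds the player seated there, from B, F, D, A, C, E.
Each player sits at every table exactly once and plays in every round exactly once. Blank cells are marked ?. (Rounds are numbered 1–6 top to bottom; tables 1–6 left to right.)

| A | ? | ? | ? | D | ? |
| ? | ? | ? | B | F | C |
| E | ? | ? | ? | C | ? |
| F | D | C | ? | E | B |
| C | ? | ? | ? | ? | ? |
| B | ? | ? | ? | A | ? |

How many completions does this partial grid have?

Round 1, table 2: eliminating its round and table leaves {B, F, C, E}.
Round 1, table 3: eliminating its round and table leaves {B, F, E}.
Round 1, table 4: eliminating its round and table leaves {F, C, E}.
Round 1, table 6: eliminating its round and table leaves {F, E}.
Round 2, table 1: eliminating its round and table leaves {D}.
Round 2, table 2: eliminating its round and table leaves {A, E}.
Round 2, table 3: eliminating its round and table leaves {D, A, E}.
Round 3, table 2: eliminating its round and table leaves {B, F, A}.
Round 3, table 3: eliminating its round and table leaves {B, F, D, A}.
Round 3, table 4: eliminating its round and table leaves {F, D, A}.
Round 3, table 6: eliminating its round and table leaves {F, D, A}.
Round 4, table 4: eliminating its round and table leaves {A}.
Round 5, table 2: eliminating its round and table leaves {B, F, A, E}.
Round 5, table 3: eliminating its round and table leaves {B, F, D, A, E}.
Round 5, table 4: eliminating its round and table leaves {F, D, A, E}.
Round 5, table 5: eliminating its round and table leaves {B}.
Round 5, table 6: eliminating its round and table leaves {F, D, A, E}.
Round 6, table 2: eliminating its round and table leaves {F, C, E}.
Round 6, table 3: eliminating its round and table leaves {F, D, E}.
Round 6, table 4: eliminating its round and table leaves {F, D, C, E}.
Round 6, table 6: eliminating its round and table leaves {F, D, E}.
Enumerating the assignments across these blanks that avoid any round or table repeat gives 30 completions.

30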